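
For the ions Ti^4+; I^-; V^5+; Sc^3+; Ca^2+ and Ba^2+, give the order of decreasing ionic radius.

V^5+ (Z=23, 18 e⁻), Ti^4+ (Z=22, 18 e⁻), Sc^3+ (Z=21, 18 e⁻), Ca^2+ (Z=20, 18 e⁻), Ba^2+ (Z=56, 54 e⁻), I^- (Z=53, 54 e⁻). V^5+ < Ti^4+ (isoelectronic, higher Z=23 is smaller); Ti^4+ < Sc^3+ (both 18 e⁻, Z=22>21); Sc^3+ < Ca^2+ (both 18 e⁻, Z=21>20); Ca^2+ < Ba^2+ (same group, period 4 vs 6); Ba^2+ < I^- (both 54 e⁻, Z=56>53).

I^- > Ba^2+ > Ca^2+ > Sc^3+ > Ti^4+ > V^5+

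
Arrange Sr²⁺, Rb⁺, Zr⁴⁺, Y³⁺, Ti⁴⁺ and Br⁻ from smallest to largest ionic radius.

Ti⁴⁺ < Zr⁴⁺ < Y³⁺ < Sr²⁺ < Rb⁺ < Br⁻

Tabulating Z and e⁻: Ti⁴⁺ has 18 e⁻ (Z=22), Zr⁴⁺ has 36 e⁻ (Z=40), Y³⁺ has 36 e⁻ (Z=39), Sr²⁺ has 36 e⁻ (Z=38), Rb⁺ has 36 e⁻ (Z=37), Br⁻ has 36 e⁻ (Z=35). Ti⁴⁺ < Zr⁴⁺ (same group, 1 shell fewer); Zr⁴⁺ < Y³⁺ (isoelectronic, higher Z=40 is smaller); Y³⁺ < Sr²⁺ (both 36 e⁻, Z=39>38); Sr²⁺ < Rb⁺ (both 36 e⁻, Z=38>37); Rb⁺ < Br⁻ (both 36 e⁻, Z=37>35).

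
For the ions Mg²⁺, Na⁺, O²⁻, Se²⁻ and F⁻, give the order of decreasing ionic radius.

Se²⁻ > O²⁻ > F⁻ > Na⁺ > Mg²⁺

Mg²⁺: 10 e⁻, Z=12, Na⁺: 10 e⁻, Z=11, F⁻: 10 e⁻, Z=9, O²⁻: 10 e⁻, Z=8, Se²⁻: 36 e⁻, Z=34. Mg²⁺ < Na⁺ (both 10 e⁻, Z=12>11); Na⁺ < F⁻ (both 10 e⁻, Z=11>9); F⁻ < O²⁻ (both 10 e⁻, Z=9>8); O²⁻ < Se²⁻ (same group, period 2 vs 4).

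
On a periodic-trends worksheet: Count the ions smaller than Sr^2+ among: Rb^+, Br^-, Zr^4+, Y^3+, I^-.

2

Electron counts and nuclear charges: Zr^4+ (Z=40, 36 e⁻), Y^3+ (Z=39, 36 e⁻), Sr^2+ (Z=38, 36 e⁻), Rb^+ (Z=37, 36 e⁻), Br^- (Z=35, 36 e⁻), I^- (Z=53, 54 e⁻). Zr^4+ < Y^3+ (isoelectronic, higher Z=40 is smaller); Y^3+ < Sr^2+ (both 36 e⁻, Z=39>38); Sr^2+ < Rb^+ (isoelectronic, higher Z=38 is smaller); Rb^+ < Br^- (isoelectronic, higher Z=37 is smaller); Br^- < I^- (same group, period 4 vs 5).
Relative to Sr^2+, the ions that are smaller are Zr^4+, Y^3+. So 2 are smaller.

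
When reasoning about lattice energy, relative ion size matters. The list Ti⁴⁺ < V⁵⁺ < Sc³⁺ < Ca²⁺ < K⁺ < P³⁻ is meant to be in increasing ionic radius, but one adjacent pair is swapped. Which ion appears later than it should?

The pair Ti⁴⁺, V⁵⁺ is the wrong way round — they are isoelectronic (18 e⁻) and V has more protons than Ti (23 vs 22), making V⁵⁺ smaller. All other adjacent pairs agree with periodic trends, so V⁵⁺ is the misplaced ion.

V⁵⁺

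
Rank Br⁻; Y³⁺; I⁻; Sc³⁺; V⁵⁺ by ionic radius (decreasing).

I⁻ > Br⁻ > Y³⁺ > Sc³⁺ > V⁵⁺

First list Z and electron count for each: V⁵⁺: 18 e⁻, Z=23, Sc³⁺: 18 e⁻, Z=21, Y³⁺: 36 e⁻, Z=39, Br⁻: 36 e⁻, Z=35, I⁻: 54 e⁻, Z=53. V⁵⁺ < Sc³⁺ (both 18 e⁻, Z=23>21); Sc³⁺ < Y³⁺ (same group, 1 shell fewer); Y³⁺ < Br⁻ (both 36 e⁻, Z=39>35); Br⁻ < I⁻ (same group, 1 shell fewer).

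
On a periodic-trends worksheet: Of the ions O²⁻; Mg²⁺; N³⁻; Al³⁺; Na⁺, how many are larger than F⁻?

2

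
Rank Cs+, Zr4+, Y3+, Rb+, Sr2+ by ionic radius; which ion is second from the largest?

Rb+

Zr4+ (Z=40, 36 e⁻), Y3+ (Z=39, 36 e⁻), Sr2+ (Z=38, 36 e⁻), Rb+ (Z=37, 36 e⁻), Cs+ (Z=55, 54 e⁻). Zr4+ < Y3+ (isoelectronic, higher Z=40 is smaller); Y3+ < Sr2+ (both 36 e⁻, Z=39>38); Sr2+ < Rb+ (both 36 e⁻, Z=38>37); Rb+ < Cs+ (same group, period 5 vs 6).
Ordering: Zr4+ < Y3+ < Sr2+ < Rb+ < Cs+. The second largest is Rb+.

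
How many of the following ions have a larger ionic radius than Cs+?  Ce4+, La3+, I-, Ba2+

1

These species are isoelectronic with 54 electrons. The only difference is the number of protons: Ce4+ (Z=58), La3+ (Z=57), Ba2+ (Z=56), Cs+ (Z=55), I- (Z=53). The strongest nuclear pull (Ce4+) gives the smallest ion.
Overall: Ce4+ < La3+ < Ba2+ < Cs+ < I-. Cs+ has 3 below it and 1 above. Count: 1.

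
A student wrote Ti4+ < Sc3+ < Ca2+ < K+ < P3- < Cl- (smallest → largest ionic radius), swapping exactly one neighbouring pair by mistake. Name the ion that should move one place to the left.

Compare adjacent ions: they are isoelectronic (18 e⁻) and Cl has more protons than P (17 vs 15), making Cl- smaller — yet in this increasing list P3- sits before Cl-. Nothing else is reversed, so Cl- should move one place to the left.

Cl-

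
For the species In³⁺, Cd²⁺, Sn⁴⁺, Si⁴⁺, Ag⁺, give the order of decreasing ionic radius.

Si⁴⁺ (Z=14, 10 e⁻), Sn⁴⁺ (Z=50, 46 e⁻), In³⁺ (Z=49, 46 e⁻), Cd²⁺ (Z=48, 46 e⁻), Ag⁺ (Z=47, 46 e⁻). Si⁴⁺ < Sn⁴⁺ (same group, period 3 vs 5); Sn⁴⁺ < In³⁺ (both 46 e⁻, Z=50>49); In³⁺ < Cd²⁺ (isoelectronic, higher Z=49 is smaller); Cd²⁺ < Ag⁺ (isoelectronic, higher Z=48 is smaller).

Ag⁺ > Cd²⁺ > In³⁺ > Sn⁴⁺ > Si⁴⁺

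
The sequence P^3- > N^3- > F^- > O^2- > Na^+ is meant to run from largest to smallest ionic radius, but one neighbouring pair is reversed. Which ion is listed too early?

F^-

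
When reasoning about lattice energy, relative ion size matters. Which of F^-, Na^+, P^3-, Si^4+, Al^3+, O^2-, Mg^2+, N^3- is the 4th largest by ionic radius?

F^-

Tabulating Z and e⁻: Si^4+ has 10 e⁻ (Z=14), Al^3+ has 10 e⁻ (Z=13), Mg^2+ has 10 e⁻ (Z=12), Na^+ has 10 e⁻ (Z=11), F^- has 10 e⁻ (Z=9), O^2- has 10 e⁻ (Z=8), N^3- has 10 e⁻ (Z=7), P^3- has 18 e⁻ (Z=15). Si^4+ < Al^3+ (isoelectronic, higher Z=14 is smaller); Al^3+ < Mg^2+ (both 10 e⁻, Z=13>12); Mg^2+ < Na^+ (isoelectronic, higher Z=12 is smaller); Na^+ < F^- (both 10 e⁻, Z=11>9); F^- < O^2- (isoelectronic, higher Z=9 is smaller); O^2- < N^3- (isoelectronic, higher Z=8 is smaller); N^3- < P^3- (same group, 1 shell fewer).
Ordering: Si^4+ < Al^3+ < Mg^2+ < Na^+ < F^- < O^2- < N^3- < P^3-. The 4th largest is F^-.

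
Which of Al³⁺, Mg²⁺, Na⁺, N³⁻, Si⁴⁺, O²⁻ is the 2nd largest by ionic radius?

All of these have 10 electrons (isoelectronic). With the same electron cloud, the ion with the most protons pulls it in tightest. Nuclear charges: Si⁴⁺ (Z=14), Al³⁺ (Z=13), Mg²⁺ (Z=12), Na⁺ (Z=11), O²⁻ (Z=8), N³⁻ (Z=7). Highest Z is smallest.
So the order is Si⁴⁺ < Al³⁺ < Mg²⁺ < Na⁺ < O²⁻ < N³⁻; the 2nd-largest ion is O²⁻.

O²⁻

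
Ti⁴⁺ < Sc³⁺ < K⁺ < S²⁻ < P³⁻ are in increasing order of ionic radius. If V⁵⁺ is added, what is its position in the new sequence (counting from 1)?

1

Isoelectronic series (18 e⁻ each). Size is set by nuclear charge: more protons means a smaller ion. V⁵⁺ (Z=23), Ti⁴⁺ (Z=22), Sc³⁺ (Z=21), K⁺ (Z=19), S²⁻ (Z=16), P³⁻ (Z=15).
Putting V⁵⁺ in gives V⁵⁺ < Ti⁴⁺ < Sc³⁺ < K⁺ < S²⁻ < P³⁻; it lands at slot 1.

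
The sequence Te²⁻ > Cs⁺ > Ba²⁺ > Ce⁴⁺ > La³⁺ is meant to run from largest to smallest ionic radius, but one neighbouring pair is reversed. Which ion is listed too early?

Ce⁴⁺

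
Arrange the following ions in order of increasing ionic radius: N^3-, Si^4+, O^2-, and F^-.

Isoelectronic series (10 e⁻ each). Size is set by nuclear charge: more protons means a smaller ion. Si^4+ (Z=14), F^- (Z=9), O^2- (Z=8), N^3- (Z=7).

Si^4+ < F^- < O^2- < N^3-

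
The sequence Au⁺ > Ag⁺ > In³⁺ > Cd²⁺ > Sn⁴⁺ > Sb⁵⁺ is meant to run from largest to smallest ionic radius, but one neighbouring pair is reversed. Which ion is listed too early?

The pair In³⁺, Cd²⁺ is the wrong way round — both have 46 electrons but Z(In)=49 > Z(Cd)=48, so In³⁺ should be the smaller of the two. All other adjacent pairs agree with periodic trends, so In³⁺ is the misplaced ion.

In³⁺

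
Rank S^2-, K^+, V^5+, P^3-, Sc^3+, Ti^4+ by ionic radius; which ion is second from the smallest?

Ti^4+

These species are isoelectronic with 18 electrons. The only difference is the number of protons: V^5+ (Z=23), Ti^4+ (Z=22), Sc^3+ (Z=21), K^+ (Z=19), S^2- (Z=16), P^3- (Z=15). The strongest nuclear pull (V^5+) gives the smallest ion.
Ordering: V^5+ < Ti^4+ < Sc^3+ < K^+ < S^2- < P^3-. The second smallest is Ti^4+.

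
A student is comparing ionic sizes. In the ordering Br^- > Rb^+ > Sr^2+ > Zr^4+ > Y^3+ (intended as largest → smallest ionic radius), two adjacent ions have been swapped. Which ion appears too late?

Y^3+

Check each adjacent pair. Zr^4+ and Y^3+ are reversed: they are isoelectronic (36 e⁻) and Zr has more protons than Y (40 vs 39), making Zr^4+ smaller. No other neighbouring pair contradicts the periodic trends, so Y^3+ is the ion listed too late.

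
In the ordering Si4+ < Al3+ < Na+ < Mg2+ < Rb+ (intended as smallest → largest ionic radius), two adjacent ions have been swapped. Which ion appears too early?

Na+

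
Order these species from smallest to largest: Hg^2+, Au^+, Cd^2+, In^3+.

In^3+ < Cd^2+ < Hg^2+ < Au^+

Tabulating Z and e⁻: In^3+ has 46 e⁻ (Z=49), Cd^2+ has 46 e⁻ (Z=48), Hg^2+ has 78 e⁻ (Z=80), Au^+ has 78 e⁻ (Z=79). In^3+ < Cd^2+ (both 46 e⁻, Z=49>48); Cd^2+ < Hg^2+ (same group, period 5 vs 6); Hg^2+ < Au^+ (isoelectronic, higher Z=80 is smaller).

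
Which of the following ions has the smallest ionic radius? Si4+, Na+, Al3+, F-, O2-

Si4+

All of these have 10 electrons (isoelectronic). With the same electron cloud, the ion with the most protons pulls it in tightest. Nuclear charges: Si4+ (Z=14), Al3+ (Z=13), Na+ (Z=11), F- (Z=9), O2- (Z=8). Highest Z is smallest.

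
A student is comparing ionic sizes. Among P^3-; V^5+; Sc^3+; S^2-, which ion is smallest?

V^5+

Isoelectronic series (18 e⁻ each). Size is set by nuclear charge: more protons means a smaller ion. V^5+ (Z=23), Sc^3+ (Z=21), S^2- (Z=16), P^3- (Z=15).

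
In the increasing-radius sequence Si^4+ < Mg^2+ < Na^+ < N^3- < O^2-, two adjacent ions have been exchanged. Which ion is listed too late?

O^2-

Scanning neighbour by neighbour, only N^3-/O^2- violates a trend: they are isoelectronic (10 e⁻) and O has more protons than N (8 vs 7), making O^2- smaller. That makes O^2- the one sitting a position late relative to where it belongs.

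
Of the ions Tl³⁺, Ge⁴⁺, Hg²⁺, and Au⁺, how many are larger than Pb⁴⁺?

First list Z and electron count for each: Ge⁴⁺ (Z=32, 28 e⁻), Pb⁴⁺ (Z=82, 78 e⁻), Tl³⁺ (Z=81, 78 e⁻), Hg²⁺ (Z=80, 78 e⁻), Au⁺ (Z=79, 78 e⁻). Ge⁴⁺ < Pb⁴⁺ (same group, period 4 vs 6); Pb⁴⁺ < Tl³⁺ (both 78 e⁻, Z=82>81); Tl³⁺ < Hg²⁺ (both 78 e⁻, Z=81>80); Hg²⁺ < Au⁺ (both 78 e⁻, Z=80>79).
Relative to Pb⁴⁺, the ions that are larger are Tl³⁺, Hg²⁺, Au⁺. So 3 are larger.

3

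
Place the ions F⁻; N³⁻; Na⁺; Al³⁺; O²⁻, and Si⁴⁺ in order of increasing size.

Si⁴⁺ < Al³⁺ < Na⁺ < F⁻ < O²⁻ < N³⁻

Each ion has 10 electrons. The ranking follows nuclear charge in reverse — greater Z gives a smaller radius. Si⁴⁺ (Z=14), Al³⁺ (Z=13), Na⁺ (Z=11), F⁻ (Z=9), O²⁻ (Z=8), N³⁻ (Z=7).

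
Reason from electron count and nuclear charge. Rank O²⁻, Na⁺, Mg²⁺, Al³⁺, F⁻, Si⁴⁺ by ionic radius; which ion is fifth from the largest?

All of these have 10 electrons (isoelectronic). With the same electron cloud, the ion with the most protons pulls it in tightest. Nuclear charges: Si⁴⁺ (Z=14), Al³⁺ (Z=13), Mg²⁺ (Z=12), Na⁺ (Z=11), F⁻ (Z=9), O²⁻ (Z=8). Highest Z is smallest.
Full ascending order: Si⁴⁺ < Al³⁺ < Mg²⁺ < Na⁺ < F⁻ < O²⁻. Counting from the largest, position 5 is Al³⁺.

Al³⁺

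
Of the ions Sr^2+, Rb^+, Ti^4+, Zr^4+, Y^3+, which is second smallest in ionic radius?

First list Z and electron count for each: Ti^4+ (Z=22, 18 e⁻), Zr^4+ (Z=40, 36 e⁻), Y^3+ (Z=39, 36 e⁻), Sr^2+ (Z=38, 36 e⁻), Rb^+ (Z=37, 36 e⁻). Ti^4+ < Zr^4+ (same group, 1 shell fewer); Zr^4+ < Y^3+ (isoelectronic, higher Z=40 is smaller); Y^3+ < Sr^2+ (both 36 e⁻, Z=39>38); Sr^2+ < Rb^+ (both 36 e⁻, Z=38>37).
Full ascending order: Ti^4+ < Zr^4+ < Y^3+ < Sr^2+ < Rb^+. Counting from the smallest, position 2 is Zr^4+.

Zr^4+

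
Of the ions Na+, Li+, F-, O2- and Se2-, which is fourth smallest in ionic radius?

O2-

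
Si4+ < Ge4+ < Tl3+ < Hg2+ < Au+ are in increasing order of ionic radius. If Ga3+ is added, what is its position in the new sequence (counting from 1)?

Si4+: 10 e⁻, Z=14, Ge4+: 28 e⁻, Z=32, Ga3+: 28 e⁻, Z=31, Tl3+: 78 e⁻, Z=81, Hg2+: 78 e⁻, Z=80, Au+: 78 e⁻, Z=79. Si4+ < Ge4+ (same group, period 3 vs 4); Ge4+ < Ga3+ (both 28 e⁻, Z=32>31); Ga3+ < Tl3+ (same group, period 4 vs 6); Tl3+ < Hg2+ (isoelectronic, higher Z=81 is smaller); Hg2+ < Au+ (isoelectronic, higher Z=80 is smaller).
The complete sequence is Si4+ < Ge4+ < Ga3+ < Tl3+ < Hg2+ < Au+. Ga3+ sits at position 3.

3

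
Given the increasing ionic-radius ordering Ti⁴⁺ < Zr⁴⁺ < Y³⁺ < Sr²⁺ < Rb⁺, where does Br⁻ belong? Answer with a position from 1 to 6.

6

First list Z and electron count for each: Ti⁴⁺ has 18 e⁻ (Z=22), Zr⁴⁺ has 36 e⁻ (Z=40), Y³⁺ has 36 e⁻ (Z=39), Sr²⁺ has 36 e⁻ (Z=38), Rb⁺ has 36 e⁻ (Z=37), Br⁻ has 36 e⁻ (Z=35). Ti⁴⁺ < Zr⁴⁺ (same group, period 4 vs 5); Zr⁴⁺ < Y³⁺ (both 36 e⁻, Z=40>39); Y³⁺ < Sr²⁺ (isoelectronic, higher Z=39 is smaller); Sr²⁺ < Rb⁺ (isoelectronic, higher Z=38 is smaller); Rb⁺ < Br⁻ (isoelectronic, higher Z=37 is smaller).
The complete sequence is Ti⁴⁺ < Zr⁴⁺ < Y³⁺ < Sr²⁺ < Rb⁺ < Br⁻. Br⁻ sits at position 6.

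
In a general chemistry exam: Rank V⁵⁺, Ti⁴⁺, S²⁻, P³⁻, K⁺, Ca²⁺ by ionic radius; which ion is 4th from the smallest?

All of these have 18 electrons (isoelectronic). With the same electron cloud, the ion with the most protons pulls it in tightest. Nuclear charges: V⁵⁺ (Z=23), Ti⁴⁺ (Z=22), Ca²⁺ (Z=20), K⁺ (Z=19), S²⁻ (Z=16), P³⁻ (Z=15). Highest Z is smallest.
Full ascending order: V⁵⁺ < Ti⁴⁺ < Ca²⁺ < K⁺ < S²⁻ < P³⁻. Counting from the smallest, position 4 is K⁺.

K⁺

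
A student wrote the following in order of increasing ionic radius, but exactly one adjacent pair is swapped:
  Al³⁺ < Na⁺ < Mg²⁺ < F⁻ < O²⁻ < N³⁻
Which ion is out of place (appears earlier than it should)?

Check each adjacent pair. Na⁺ and Mg²⁺ are reversed: they are isoelectronic (10 e⁻) and Mg has more protons than Na (12 vs 11), making Mg²⁺ smaller. No other neighbouring pair contradicts the periodic trends, so Na⁺ is the ion listed too early.

Na⁺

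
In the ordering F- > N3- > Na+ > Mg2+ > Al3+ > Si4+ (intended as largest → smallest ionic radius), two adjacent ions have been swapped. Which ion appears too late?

The pair F-, N3- is the wrong way round — they are isoelectronic (10 e⁻) and F has more protons than N (9 vs 7), making F- smaller. All other adjacent pairs agree with periodic trends, so N3- is the misplaced ion.

N3-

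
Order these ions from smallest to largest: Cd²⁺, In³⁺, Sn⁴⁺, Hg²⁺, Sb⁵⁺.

Sb⁵⁺ < Sn⁴⁺ < In³⁺ < Cd²⁺ < Hg²⁺

Sb⁵⁺ has 46 e⁻ (Z=51), Sn⁴⁺ has 46 e⁻ (Z=50), In³⁺ has 46 e⁻ (Z=49), Cd²⁺ has 46 e⁻ (Z=48), Hg²⁺ has 78 e⁻ (Z=80). Sb⁵⁺ < Sn⁴⁺ (both 46 e⁻, Z=51>50); Sn⁴⁺ < In³⁺ (isoelectronic, higher Z=50 is smaller); In³⁺ < Cd²⁺ (both 46 e⁻, Z=49>48); Cd²⁺ < Hg²⁺ (same group, period 5 vs 6).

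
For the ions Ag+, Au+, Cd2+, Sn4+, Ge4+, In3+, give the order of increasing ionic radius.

Ge4+ < Sn4+ < In3+ < Cd2+ < Ag+ < Au+

First list Z and electron count for each: Ge4+ (Z=32, 28 e⁻), Sn4+ (Z=50, 46 e⁻), In3+ (Z=49, 46 e⁻), Cd2+ (Z=48, 46 e⁻), Ag+ (Z=47, 46 e⁻), Au+ (Z=79, 78 e⁻). Ge4+ < Sn4+ (same group, 1 shell fewer); Sn4+ < In3+ (both 46 e⁻, Z=50>49); In3+ < Cd2+ (isoelectronic, higher Z=49 is smaller); Cd2+ < Ag+ (both 46 e⁻, Z=48>47); Ag+ < Au+ (same group, period 5 vs 6).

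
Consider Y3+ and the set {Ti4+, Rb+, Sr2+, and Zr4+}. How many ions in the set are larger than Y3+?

Electron counts and nuclear charges: Ti4+: 18 e⁻, Z=22, Zr4+: 36 e⁻, Z=40, Y3+: 36 e⁻, Z=39, Sr2+: 36 e⁻, Z=38, Rb+: 36 e⁻, Z=37. Ti4+ < Zr4+ (same group, period 4 vs 5); Zr4+ < Y3+ (both 36 e⁻, Z=40>39); Y3+ < Sr2+ (both 36 e⁻, Z=39>38); Sr2+ < Rb+ (both 36 e⁻, Z=38>37).
Relative to Y3+, the ions that are larger are Sr2+, Rb+. Count: 2.

2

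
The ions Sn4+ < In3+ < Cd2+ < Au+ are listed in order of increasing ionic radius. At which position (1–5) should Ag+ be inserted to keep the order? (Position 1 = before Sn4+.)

4

Work out protons and electrons: Sn4+ (Z=50, 46 e⁻), In3+ (Z=49, 46 e⁻), Cd2+ (Z=48, 46 e⁻), Ag+ (Z=47, 46 e⁻), Au+ (Z=79, 78 e⁻). Sn4+ < In3+ (both 46 e⁻, Z=50>49); In3+ < Cd2+ (isoelectronic, higher Z=49 is smaller); Cd2+ < Ag+ (both 46 e⁻, Z=48>47); Ag+ < Au+ (same group, 1 shell fewer).
With Ag+ included the full order is Sn4+ < In3+ < Cd2+ < Ag+ < Au+, so it takes position 4.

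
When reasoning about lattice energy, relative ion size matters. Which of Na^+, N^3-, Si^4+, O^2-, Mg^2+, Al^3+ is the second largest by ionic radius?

O^2-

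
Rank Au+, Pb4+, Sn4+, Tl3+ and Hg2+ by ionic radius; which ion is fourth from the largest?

Tabulating Z and e⁻: Sn4+ has 46 e⁻ (Z=50), Pb4+ has 78 e⁻ (Z=82), Tl3+ has 78 e⁻ (Z=81), Hg2+ has 78 e⁻ (Z=80), Au+ has 78 e⁻ (Z=79). Sn4+ < Pb4+ (same group, period 5 vs 6); Pb4+ < Tl3+ (isoelectronic, higher Z=82 is smaller); Tl3+ < Hg2+ (isoelectronic, higher Z=81 is smaller); Hg2+ < Au+ (isoelectronic, higher Z=80 is smaller).
So the order is Sn4+ < Pb4+ < Tl3+ < Hg2+ < Au+; the 4th-largest ion is Pb4+.

Pb4+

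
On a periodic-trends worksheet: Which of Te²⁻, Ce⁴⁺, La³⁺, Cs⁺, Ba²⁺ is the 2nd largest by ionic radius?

Cs⁺

All of these have 54 electrons (isoelectronic). With the same electron cloud, the ion with the most protons pulls it in tightest. Nuclear charges: Ce⁴⁺ (Z=58), La³⁺ (Z=57), Ba²⁺ (Z=56), Cs⁺ (Z=55), Te²⁻ (Z=52). Highest Z is smallest.
That gives Ce⁴⁺ < La³⁺ < Ba²⁺ < Cs⁺ < Te²⁻. From the largest end, number 2 is Cs⁺.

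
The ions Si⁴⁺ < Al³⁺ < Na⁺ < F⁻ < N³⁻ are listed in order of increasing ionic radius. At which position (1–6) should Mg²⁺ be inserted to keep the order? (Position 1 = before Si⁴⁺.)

3

Each ion has 10 electrons. The ranking follows nuclear charge in reverse — greater Z gives a smaller radius. Si⁴⁺ (Z=14), Al³⁺ (Z=13), Mg²⁺ (Z=12), Na⁺ (Z=11), F⁻ (Z=9), N³⁻ (Z=7).
The complete sequence is Si⁴⁺ < Al³⁺ < Mg²⁺ < Na⁺ < F⁻ < N³⁻. Mg²⁺ sits at position 3.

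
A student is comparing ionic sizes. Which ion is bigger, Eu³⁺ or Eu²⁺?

Eu²⁺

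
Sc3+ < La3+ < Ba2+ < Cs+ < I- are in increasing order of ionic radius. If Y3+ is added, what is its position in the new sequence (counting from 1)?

Work out protons and electrons: Sc3+ (Z=21, 18 e⁻), Y3+ (Z=39, 36 e⁻), La3+ (Z=57, 54 e⁻), Ba2+ (Z=56, 54 e⁻), Cs+ (Z=55, 54 e⁻), I- (Z=53, 54 e⁻). Sc3+ < Y3+ (same group, 1 shell fewer); Y3+ < La3+ (same group, period 5 vs 6); La3+ < Ba2+ (both 54 e⁻, Z=57>56); Ba2+ < Cs+ (isoelectronic, higher Z=56 is smaller); Cs+ < I- (both 54 e⁻, Z=55>53).
Merged order: Sc3+ < Y3+ < La3+ < Ba2+ < Cs+ < I- — Y3+ is number 2.

2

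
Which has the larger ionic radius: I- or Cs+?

Isoelectronic series (54 e⁻ each). Size is set by nuclear charge: more protons means a smaller ion. Cs+ (Z=55), I- (Z=53).

I-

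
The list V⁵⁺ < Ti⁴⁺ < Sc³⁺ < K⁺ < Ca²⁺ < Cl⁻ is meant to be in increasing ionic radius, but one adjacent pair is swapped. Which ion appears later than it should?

Ca²⁺

Check each adjacent pair. K⁺ and Ca²⁺ are reversed: they are isoelectronic (18 e⁻) and Ca has more protons than K (20 vs 19), making Ca²⁺ smaller. No other neighbouring pair contradicts the periodic trends, so Ca²⁺ is the ion listed too late.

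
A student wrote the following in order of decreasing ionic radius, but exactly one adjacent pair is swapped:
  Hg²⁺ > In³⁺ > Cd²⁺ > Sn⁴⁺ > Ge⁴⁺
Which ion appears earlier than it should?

In³⁺

Scanning neighbour by neighbour, only In³⁺/Cd²⁺ violates a trend: In³⁺ and Cd²⁺ share 46 electrons; the higher nuclear charge on In (Z=49) contracts it more, so In³⁺ < Cd²⁺. That makes In³⁺ the one sitting a position early relative to where it belongs.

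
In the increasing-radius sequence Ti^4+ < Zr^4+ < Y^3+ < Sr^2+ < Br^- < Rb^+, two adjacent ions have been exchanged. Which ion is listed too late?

Rb^+

Compare adjacent ions: they are isoelectronic (36 e⁻) and Rb has more protons than Br (37 vs 35), making Rb^+ smaller — yet in this increasing list Br^- sits before Rb^+. Nothing else is reversed, so Rb^+ should move one place to the left.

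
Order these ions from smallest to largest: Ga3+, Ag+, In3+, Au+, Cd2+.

Ga3+ has 28 e⁻ (Z=31), In3+ has 46 e⁻ (Z=49), Cd2+ has 46 e⁻ (Z=48), Ag+ has 46 e⁻ (Z=47), Au+ has 78 e⁻ (Z=79). Ga3+ < In3+ (same group, 1 shell fewer); In3+ < Cd2+ (both 46 e⁻, Z=49>48); Cd2+ < Ag+ (isoelectronic, higher Z=48 is smaller); Ag+ < Au+ (same group, 1 shell fewer).

Ga3+ < In3+ < Cd2+ < Ag+ < Au+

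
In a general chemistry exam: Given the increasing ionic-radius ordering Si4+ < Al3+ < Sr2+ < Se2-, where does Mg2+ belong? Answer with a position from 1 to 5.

3

First list Z and electron count for each: Si4+ (Z=14, 10 e⁻), Al3+ (Z=13, 10 e⁻), Mg2+ (Z=12, 10 e⁻), Sr2+ (Z=38, 36 e⁻), Se2- (Z=34, 36 e⁻). Si4+ < Al3+ (isoelectronic, higher Z=14 is smaller); Al3+ < Mg2+ (isoelectronic, higher Z=13 is smaller); Mg2+ < Sr2+ (same group, 2 shells fewer); Sr2+ < Se2- (isoelectronic, higher Z=38 is smaller).
Putting Mg2+ in gives Si4+ < Al3+ < Mg2+ < Sr2+ < Se2-; it lands at slot 3.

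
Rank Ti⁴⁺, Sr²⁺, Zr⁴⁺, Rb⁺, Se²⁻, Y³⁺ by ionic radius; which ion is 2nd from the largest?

Tabulating Z and e⁻: Ti⁴⁺ (Z=22, 18 e⁻), Zr⁴⁺ (Z=40, 36 e⁻), Y³⁺ (Z=39, 36 e⁻), Sr²⁺ (Z=38, 36 e⁻), Rb⁺ (Z=37, 36 e⁻), Se²⁻ (Z=34, 36 e⁻). Ti⁴⁺ < Zr⁴⁺ (same group, 1 shell fewer); Zr⁴⁺ < Y³⁺ (both 36 e⁻, Z=40>39); Y³⁺ < Sr²⁺ (isoelectronic, higher Z=39 is smaller); Sr²⁺ < Rb⁺ (isoelectronic, higher Z=38 is smaller); Rb⁺ < Se²⁻ (both 36 e⁻, Z=37>34).
Ordering: Ti⁴⁺ < Zr⁴⁺ < Y³⁺ < Sr²⁺ < Rb⁺ < Se²⁻. The 2nd largest is Rb⁺.

Rb⁺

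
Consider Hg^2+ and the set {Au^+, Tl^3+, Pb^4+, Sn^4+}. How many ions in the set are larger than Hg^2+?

1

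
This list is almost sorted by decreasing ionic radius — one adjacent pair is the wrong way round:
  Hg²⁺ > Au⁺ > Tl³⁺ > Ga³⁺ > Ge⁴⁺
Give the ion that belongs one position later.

Hg²⁺

Scanning neighbour by neighbour, only Hg²⁺/Au⁺ violates a trend: both have 78 electrons but Z(Hg)=80 > Z(Au)=79, so Hg²⁺ should be the smaller of the two. That makes Hg²⁺ the one sitting a position early relative to where it belongs.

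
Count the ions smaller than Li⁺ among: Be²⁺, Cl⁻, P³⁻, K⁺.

1

Work out protons and electrons: Be²⁺ has 2 e⁻ (Z=4), Li⁺ has 2 e⁻ (Z=3), K⁺ has 18 e⁻ (Z=19), Cl⁻ has 18 e⁻ (Z=17), P³⁻ has 18 e⁻ (Z=15). Be²⁺ < Li⁺ (both 2 e⁻, Z=4>3); Li⁺ < K⁺ (same group, 2 shells fewer); K⁺ < Cl⁻ (both 18 e⁻, Z=19>17); Cl⁻ < P³⁻ (both 18 e⁻, Z=17>15).
Ordering all of them (including Li⁺) by radius gives Be²⁺ < Li⁺ < K⁺ < Cl⁻ < P³⁻. So 1 is smaller.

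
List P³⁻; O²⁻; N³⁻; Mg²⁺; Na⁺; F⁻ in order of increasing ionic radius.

Mg²⁺ < Na⁺ < F⁻ < O²⁻ < N³⁻ < P³⁻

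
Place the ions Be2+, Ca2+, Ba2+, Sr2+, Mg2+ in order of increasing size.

Be2+ < Mg2+ < Ca2+ < Sr2+ < Ba2+

All are in the same group with charge +2. Radius grows down the group as n (the outermost shell) increases.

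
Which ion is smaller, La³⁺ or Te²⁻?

La³⁺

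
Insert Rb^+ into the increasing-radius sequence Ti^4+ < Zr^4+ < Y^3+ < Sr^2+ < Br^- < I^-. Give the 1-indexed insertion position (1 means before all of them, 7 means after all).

Tabulating Z and e⁻: Ti^4+: 18 e⁻, Z=22, Zr^4+: 36 e⁻, Z=40, Y^3+: 36 e⁻, Z=39, Sr^2+: 36 e⁻, Z=38, Rb^+: 36 e⁻, Z=37, Br^-: 36 e⁻, Z=35, I^-: 54 e⁻, Z=53. Ti^4+ < Zr^4+ (same group, period 4 vs 5); Zr^4+ < Y^3+ (both 36 e⁻, Z=40>39); Y^3+ < Sr^2+ (isoelectronic, higher Z=39 is smaller); Sr^2+ < Rb^+ (isoelectronic, higher Z=38 is smaller); Rb^+ < Br^- (isoelectronic, higher Z=37 is smaller); Br^- < I^- (same group, 1 shell fewer).
With Rb^+ included the full order is Ti^4+ < Zr^4+ < Y^3+ < Sr^2+ < Rb^+ < Br^- < I^-, so it takes position 5.

5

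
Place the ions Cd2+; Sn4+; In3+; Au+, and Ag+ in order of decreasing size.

Electron counts and nuclear charges: Sn4+ (Z=50, 46 e⁻), In3+ (Z=49, 46 e⁻), Cd2+ (Z=48, 46 e⁻), Ag+ (Z=47, 46 e⁻), Au+ (Z=79, 78 e⁻). Sn4+ < In3+ (both 46 e⁻, Z=50>49); In3+ < Cd2+ (isoelectronic, higher Z=49 is smaller); Cd2+ < Ag+ (isoelectronic, higher Z=48 is smaller); Ag+ < Au+ (same group, 1 shell fewer).

Au+ > Ag+ > Cd2+ > In3+ > Sn4+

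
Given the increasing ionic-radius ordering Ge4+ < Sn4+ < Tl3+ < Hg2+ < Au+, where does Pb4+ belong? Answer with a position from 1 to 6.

Work out protons and electrons: Ge4+ has 28 e⁻ (Z=32), Sn4+ has 46 e⁻ (Z=50), Pb4+ has 78 e⁻ (Z=82), Tl3+ has 78 e⁻ (Z=81), Hg2+ has 78 e⁻ (Z=80), Au+ has 78 e⁻ (Z=79). Ge4+ < Sn4+ (same group, period 4 vs 5); Sn4+ < Pb4+ (same group, 1 shell fewer); Pb4+ < Tl3+ (both 78 e⁻, Z=82>81); Tl3+ < Hg2+ (both 78 e⁻, Z=81>80); Hg2+ < Au+ (isoelectronic, higher Z=80 is smaller).
Putting Pb4+ in gives Ge4+ < Sn4+ < Pb4+ < Tl3+ < Hg2+ < Au+; it lands at slot 3.

3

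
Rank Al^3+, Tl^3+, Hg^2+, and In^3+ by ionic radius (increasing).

First list Z and electron count for each: Al^3+ has 10 e⁻ (Z=13), In^3+ has 46 e⁻ (Z=49), Tl^3+ has 78 e⁻ (Z=81), Hg^2+ has 78 e⁻ (Z=80). Al^3+ < In^3+ (same group, period 3 vs 5); In^3+ < Tl^3+ (same group, period 5 vs 6); Tl^3+ < Hg^2+ (both 78 e⁻, Z=81>80).

Al^3+ < In^3+ < Tl^3+ < Hg^2+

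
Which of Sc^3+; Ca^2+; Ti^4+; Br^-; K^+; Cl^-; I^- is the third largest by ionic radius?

Cl^-

Electron counts and nuclear charges: Ti^4+ has 18 e⁻ (Z=22), Sc^3+ has 18 e⁻ (Z=21), Ca^2+ has 18 e⁻ (Z=20), K^+ has 18 e⁻ (Z=19), Cl^- has 18 e⁻ (Z=17), Br^- has 36 e⁻ (Z=35), I^- has 54 e⁻ (Z=53). Ti^4+ < Sc^3+ (isoelectronic, higher Z=22 is smaller); Sc^3+ < Ca^2+ (both 18 e⁻, Z=21>20); Ca^2+ < K^+ (isoelectronic, higher Z=20 is smaller); K^+ < Cl^- (isoelectronic, higher Z=19 is smaller); Cl^- < Br^- (same group, period 3 vs 4); Br^- < I^- (same group, period 4 vs 5).
That gives Ti^4+ < Sc^3+ < Ca^2+ < K^+ < Cl^- < Br^- < I^-. From the largest end, number 3 is Cl^-.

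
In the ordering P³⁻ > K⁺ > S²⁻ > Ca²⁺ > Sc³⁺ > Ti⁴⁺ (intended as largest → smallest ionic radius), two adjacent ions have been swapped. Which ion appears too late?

S²⁻

Check each adjacent pair. K⁺ and S²⁻ are reversed: both have 18 electrons but Z(K)=19 > Z(S)=16, so K⁺ should be the smaller of the two. No other neighbouring pair contradicts the periodic trends, so S²⁻ is the ion listed too late.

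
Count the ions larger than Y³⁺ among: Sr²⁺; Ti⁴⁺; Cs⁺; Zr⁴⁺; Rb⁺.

3

Work out protons and electrons: Ti⁴⁺: 18 e⁻, Z=22, Zr⁴⁺: 36 e⁻, Z=40, Y³⁺: 36 e⁻, Z=39, Sr²⁺: 36 e⁻, Z=38, Rb⁺: 36 e⁻, Z=37, Cs⁺: 54 e⁻, Z=55. Ti⁴⁺ < Zr⁴⁺ (same group, period 4 vs 5); Zr⁴⁺ < Y³⁺ (both 36 e⁻, Z=40>39); Y³⁺ < Sr²⁺ (isoelectronic, higher Z=39 is smaller); Sr²⁺ < Rb⁺ (both 36 e⁻, Z=38>37); Rb⁺ < Cs⁺ (same group, period 5 vs 6).
Relative to Y³⁺, the ions that are larger are Sr²⁺, Rb⁺, Cs⁺. So 3 are larger.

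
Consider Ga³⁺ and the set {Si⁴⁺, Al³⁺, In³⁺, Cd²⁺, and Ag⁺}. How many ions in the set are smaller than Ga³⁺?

2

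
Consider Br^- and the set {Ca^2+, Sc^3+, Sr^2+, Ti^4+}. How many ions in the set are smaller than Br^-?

4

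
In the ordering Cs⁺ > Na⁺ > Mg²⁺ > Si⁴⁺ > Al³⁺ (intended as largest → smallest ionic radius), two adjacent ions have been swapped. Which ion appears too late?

Al³⁺

Compare adjacent ions: they are isoelectronic (10 e⁻) and Si has more protons than Al (14 vs 13), making Si⁴⁺ smaller — yet in this decreasing list Si⁴⁺ sits before Al³⁺. Nothing else is reversed, so Al³⁺ should move one place to the left.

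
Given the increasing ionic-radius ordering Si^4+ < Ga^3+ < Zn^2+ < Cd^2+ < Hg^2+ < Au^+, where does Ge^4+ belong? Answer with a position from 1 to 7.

2

Si^4+ has 10 e⁻ (Z=14), Ge^4+ has 28 e⁻ (Z=32), Ga^3+ has 28 e⁻ (Z=31), Zn^2+ has 28 e⁻ (Z=30), Cd^2+ has 46 e⁻ (Z=48), Hg^2+ has 78 e⁻ (Z=80), Au^+ has 78 e⁻ (Z=79). Si^4+ < Ge^4+ (same group, period 3 vs 4); Ge^4+ < Ga^3+ (isoelectronic, higher Z=32 is smaller); Ga^3+ < Zn^2+ (both 28 e⁻, Z=31>30); Zn^2+ < Cd^2+ (same group, 1 shell fewer); Cd^2+ < Hg^2+ (same group, period 5 vs 6); Hg^2+ < Au^+ (both 78 e⁻, Z=80>79).
With Ge^4+ included the full order is Si^4+ < Ge^4+ < Ga^3+ < Zn^2+ < Cd^2+ < Hg^2+ < Au^+, so it takes position 2.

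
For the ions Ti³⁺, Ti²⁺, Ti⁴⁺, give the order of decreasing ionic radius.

For a single element, ionic radius drops as positive charge rises — Ti⁴⁺ < Ti²⁺.

Ti²⁺ > Ti³⁺ > Ti⁴⁺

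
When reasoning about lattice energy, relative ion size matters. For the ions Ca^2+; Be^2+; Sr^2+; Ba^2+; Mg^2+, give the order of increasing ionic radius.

All are in the same group with charge +2. Radius grows down the group as n (the outermost shell) increases.

Be^2+ < Mg^2+ < Ca^2+ < Sr^2+ < Ba^2+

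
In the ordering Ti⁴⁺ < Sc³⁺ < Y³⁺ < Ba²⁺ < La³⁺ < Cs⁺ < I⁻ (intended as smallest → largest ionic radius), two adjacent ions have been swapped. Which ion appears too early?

Check each adjacent pair. Ba²⁺ and La³⁺ are reversed: La³⁺ and Ba²⁺ share 54 electrons; the higher nuclear charge on La (Z=57) contracts it more, so La³⁺ < Ba²⁺. No other neighbouring pair contradicts the periodic trends, so Ba²⁺ is the ion listed too early.

Ba²⁺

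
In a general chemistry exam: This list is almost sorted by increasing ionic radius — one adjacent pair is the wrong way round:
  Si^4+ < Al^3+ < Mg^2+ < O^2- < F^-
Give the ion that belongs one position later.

O^2-

Check each adjacent pair. O^2- and F^- are reversed: both have 10 electrons but Z(F)=9 > Z(O)=8, so F^- should be the smaller of the two. No other neighbouring pair contradicts the periodic trends, so O^2- is the ion listed too early.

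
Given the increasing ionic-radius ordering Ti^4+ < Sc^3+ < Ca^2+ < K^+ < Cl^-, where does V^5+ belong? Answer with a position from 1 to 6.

Each ion has 18 electrons. The ranking follows nuclear charge in reverse — greater Z gives a smaller radius. V^5+ (Z=23), Ti^4+ (Z=22), Sc^3+ (Z=21), Ca^2+ (Z=20), K^+ (Z=19), Cl^- (Z=17).
Putting V^5+ in gives V^5+ < Ti^4+ < Sc^3+ < Ca^2+ < K^+ < Cl^-; it lands at slot 1.

1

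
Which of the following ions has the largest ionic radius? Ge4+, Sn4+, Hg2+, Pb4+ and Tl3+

Ge4+ (Z=32, 28 e⁻), Sn4+ (Z=50, 46 e⁻), Pb4+ (Z=82, 78 e⁻), Tl3+ (Z=81, 78 e⁻), Hg2+ (Z=80, 78 e⁻). Ge4+ < Sn4+ (same group, 1 shell fewer); Sn4+ < Pb4+ (same group, 1 shell fewer); Pb4+ < Tl3+ (both 78 e⁻, Z=82>81); Tl3+ < Hg2+ (isoelectronic, higher Z=81 is smaller).

Hg2+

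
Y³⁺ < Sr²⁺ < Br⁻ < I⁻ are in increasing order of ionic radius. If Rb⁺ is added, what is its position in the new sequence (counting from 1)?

3

Y³⁺ (Z=39, 36 e⁻), Sr²⁺ (Z=38, 36 e⁻), Rb⁺ (Z=37, 36 e⁻), Br⁻ (Z=35, 36 e⁻), I⁻ (Z=53, 54 e⁻). Y³⁺ < Sr²⁺ (isoelectronic, higher Z=39 is smaller); Sr²⁺ < Rb⁺ (both 36 e⁻, Z=38>37); Rb⁺ < Br⁻ (both 36 e⁻, Z=37>35); Br⁻ < I⁻ (same group, period 4 vs 5).
Putting Rb⁺ in gives Y³⁺ < Sr²⁺ < Rb⁺ < Br⁻ < I⁻; it lands at slot 3.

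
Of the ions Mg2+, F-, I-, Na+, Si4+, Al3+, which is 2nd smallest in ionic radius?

Al3+

Si4+: 10 e⁻, Z=14, Al3+: 10 e⁻, Z=13, Mg2+: 10 e⁻, Z=12, Na+: 10 e⁻, Z=11, F-: 10 e⁻, Z=9, I-: 54 e⁻, Z=53. Si4+ < Al3+ (isoelectronic, higher Z=14 is smaller); Al3+ < Mg2+ (isoelectronic, higher Z=13 is smaller); Mg2+ < Na+ (isoelectronic, higher Z=12 is smaller); Na+ < F- (isoelectronic, higher Z=11 is smaller); F- < I- (same group, 3 shells fewer).
Full ascending order: Si4+ < Al3+ < Mg2+ < Na+ < F- < I-. Counting from the smallest, position 2 is Al3+.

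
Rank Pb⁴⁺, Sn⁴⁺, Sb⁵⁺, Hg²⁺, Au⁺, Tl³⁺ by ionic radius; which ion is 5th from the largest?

Sn⁴⁺

Electron counts and nuclear charges: Sb⁵⁺: 46 e⁻, Z=51, Sn⁴⁺: 46 e⁻, Z=50, Pb⁴⁺: 78 e⁻, Z=82, Tl³⁺: 78 e⁻, Z=81, Hg²⁺: 78 e⁻, Z=80, Au⁺: 78 e⁻, Z=79. Sb⁵⁺ < Sn⁴⁺ (isoelectronic, higher Z=51 is smaller); Sn⁴⁺ < Pb⁴⁺ (same group, 1 shell fewer); Pb⁴⁺ < Tl³⁺ (isoelectronic, higher Z=82 is smaller); Tl³⁺ < Hg²⁺ (both 78 e⁻, Z=81>80); Hg²⁺ < Au⁺ (both 78 e⁻, Z=80>79).
So the order is Sb⁵⁺ < Sn⁴⁺ < Pb⁴⁺ < Tl³⁺ < Hg²⁺ < Au⁺; the 5th-largest ion is Sn⁴⁺.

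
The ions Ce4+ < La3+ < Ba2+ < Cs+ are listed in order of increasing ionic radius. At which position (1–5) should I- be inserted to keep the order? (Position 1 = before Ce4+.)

5

Isoelectronic series (54 e⁻ each). Size is set by nuclear charge: more protons means a smaller ion. Ce4+ (Z=58), La3+ (Z=57), Ba2+ (Z=56), Cs+ (Z=55), I- (Z=53).
Merged order: Ce4+ < La3+ < Ba2+ < Cs+ < I- — I- is number 5.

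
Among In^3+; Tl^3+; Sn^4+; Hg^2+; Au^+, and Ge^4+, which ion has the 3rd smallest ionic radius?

Work out protons and electrons: Ge^4+ has 28 e⁻ (Z=32), Sn^4+ has 46 e⁻ (Z=50), In^3+ has 46 e⁻ (Z=49), Tl^3+ has 78 e⁻ (Z=81), Hg^2+ has 78 e⁻ (Z=80), Au^+ has 78 e⁻ (Z=79). Ge^4+ < Sn^4+ (same group, 1 shell fewer); Sn^4+ < In^3+ (isoelectronic, higher Z=50 is smaller); In^3+ < Tl^3+ (same group, 1 shell fewer); Tl^3+ < Hg^2+ (isoelectronic, higher Z=81 is smaller); Hg^2+ < Au^+ (isoelectronic, higher Z=80 is smaller).
Full ascending order: Ge^4+ < Sn^4+ < In^3+ < Tl^3+ < Hg^2+ < Au^+. Counting from the smallest, position 3 is In^3+.

In^3+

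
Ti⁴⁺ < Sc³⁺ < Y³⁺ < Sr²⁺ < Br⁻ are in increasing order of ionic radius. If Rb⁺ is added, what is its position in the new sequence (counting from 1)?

5

Ti⁴⁺ (Z=22, 18 e⁻), Sc³⁺ (Z=21, 18 e⁻), Y³⁺ (Z=39, 36 e⁻), Sr²⁺ (Z=38, 36 e⁻), Rb⁺ (Z=37, 36 e⁻), Br⁻ (Z=35, 36 e⁻). Ti⁴⁺ < Sc³⁺ (both 18 e⁻, Z=22>21); Sc³⁺ < Y³⁺ (same group, period 4 vs 5); Y³⁺ < Sr²⁺ (both 36 e⁻, Z=39>38); Sr²⁺ < Rb⁺ (both 36 e⁻, Z=38>37); Rb⁺ < Br⁻ (isoelectronic, higher Z=37 is smaller).
Putting Rb⁺ in gives Ti⁴⁺ < Sc³⁺ < Y³⁺ < Sr²⁺ < Rb⁺ < Br⁻; it lands at slot 5.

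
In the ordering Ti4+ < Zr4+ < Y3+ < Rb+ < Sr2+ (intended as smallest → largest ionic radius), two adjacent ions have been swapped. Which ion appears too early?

Check each adjacent pair. Rb+ and Sr2+ are reversed: Sr2+ and Rb+ share 36 electrons; the higher nuclear charge on Sr (Z=38) contracts it more, so Sr2+ < Rb+. No other neighbouring pair contradicts the periodic trends, so Rb+ is the ion listed too early.

Rb+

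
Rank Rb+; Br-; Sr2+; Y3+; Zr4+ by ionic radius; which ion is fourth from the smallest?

Rb+

Each ion has 36 electrons. The ranking follows nuclear charge in reverse — greater Z gives a smaller radius. Zr4+ (Z=40), Y3+ (Z=39), Sr2+ (Z=38), Rb+ (Z=37), Br- (Z=35).
That gives Zr4+ < Y3+ < Sr2+ < Rb+ < Br-. From the smallest end, number 4 is Rb+.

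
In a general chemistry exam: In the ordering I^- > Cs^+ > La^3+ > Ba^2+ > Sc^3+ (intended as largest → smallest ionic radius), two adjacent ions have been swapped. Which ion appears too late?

The pair La^3+, Ba^2+ is the wrong way round — they are isoelectronic (54 e⁻) and La has more protons than Ba (57 vs 56), making La^3+ smaller. All other adjacent pairs agree with periodic trends, so Ba^2+ is the misplaced ion.

Ba^2+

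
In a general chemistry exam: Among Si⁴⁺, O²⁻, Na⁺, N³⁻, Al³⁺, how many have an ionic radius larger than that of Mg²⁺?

These species are isoelectronic with 10 electrons. The only difference is the number of protons: Si⁴⁺ (Z=14), Al³⁺ (Z=13), Mg²⁺ (Z=12), Na⁺ (Z=11), O²⁻ (Z=8), N³⁻ (Z=7). The strongest nuclear pull (Si⁴⁺) gives the smallest ion.
Ordering all of them (including Mg²⁺) by radius gives Si⁴⁺ < Al³⁺ < Mg²⁺ < Na⁺ < O²⁻ < N³⁻. That's 3.

3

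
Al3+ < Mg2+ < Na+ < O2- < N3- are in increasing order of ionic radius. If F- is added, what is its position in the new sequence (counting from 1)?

4

All of these have 10 electrons (isoelectronic). With the same electron cloud, the ion with the most protons pulls it in tightest. Nuclear charges: Al3+ (Z=13), Mg2+ (Z=12), Na+ (Z=11), F- (Z=9), O2- (Z=8), N3- (Z=7). Highest Z is smallest.
Putting F- in gives Al3+ < Mg2+ < Na+ < F- < O2- < N3-; it lands at slot 4.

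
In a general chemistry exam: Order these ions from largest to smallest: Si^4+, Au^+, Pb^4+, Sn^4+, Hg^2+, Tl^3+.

Au^+ > Hg^2+ > Tl^3+ > Pb^4+ > Sn^4+ > Si^4+

Tabulating Z and e⁻: Si^4+ (Z=14, 10 e⁻), Sn^4+ (Z=50, 46 e⁻), Pb^4+ (Z=82, 78 e⁻), Tl^3+ (Z=81, 78 e⁻), Hg^2+ (Z=80, 78 e⁻), Au^+ (Z=79, 78 e⁻). Si^4+ < Sn^4+ (same group, 2 shells fewer); Sn^4+ < Pb^4+ (same group, period 5 vs 6); Pb^4+ < Tl^3+ (both 78 e⁻, Z=82>81); Tl^3+ < Hg^2+ (both 78 e⁻, Z=81>80); Hg^2+ < Au^+ (isoelectronic, higher Z=80 is smaller).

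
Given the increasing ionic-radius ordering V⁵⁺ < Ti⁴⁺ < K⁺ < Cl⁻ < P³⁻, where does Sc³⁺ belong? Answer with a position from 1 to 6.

Each ion has 18 electrons. The ranking follows nuclear charge in reverse — greater Z gives a smaller radius. V⁵⁺ (Z=23), Ti⁴⁺ (Z=22), Sc³⁺ (Z=21), K⁺ (Z=19), Cl⁻ (Z=17), P³⁻ (Z=15).
With Sc³⁺ included the full order is V⁵⁺ < Ti⁴⁺ < Sc³⁺ < K⁺ < Cl⁻ < P³⁻, so it takes position 3.

3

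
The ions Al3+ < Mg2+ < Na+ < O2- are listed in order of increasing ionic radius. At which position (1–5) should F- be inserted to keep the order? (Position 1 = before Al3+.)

Each ion has 10 electrons. The ranking follows nuclear charge in reverse — greater Z gives a smaller radius. Al3+ (Z=13), Mg2+ (Z=12), Na+ (Z=11), F- (Z=9), O2- (Z=8).
Putting F- in gives Al3+ < Mg2+ < Na+ < F- < O2-; it lands at slot 4.

4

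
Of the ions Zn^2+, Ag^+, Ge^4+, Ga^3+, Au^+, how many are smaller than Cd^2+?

3

First list Z and electron count for each: Ge^4+: 28 e⁻, Z=32, Ga^3+: 28 e⁻, Z=31, Zn^2+: 28 e⁻, Z=30, Cd^2+: 46 e⁻, Z=48, Ag^+: 46 e⁻, Z=47, Au^+: 78 e⁻, Z=79. Ge^4+ < Ga^3+ (isoelectronic, higher Z=32 is smaller); Ga^3+ < Zn^2+ (both 28 e⁻, Z=31>30); Zn^2+ < Cd^2+ (same group, 1 shell fewer); Cd^2+ < Ag^+ (both 46 e⁻, Z=48>47); Ag^+ < Au^+ (same group, period 5 vs 6).
Overall: Ge^4+ < Ga^3+ < Zn^2+ < Cd^2+ < Ag^+ < Au^+. Cd^2+ has 3 below it and 2 above. So 3 are smaller.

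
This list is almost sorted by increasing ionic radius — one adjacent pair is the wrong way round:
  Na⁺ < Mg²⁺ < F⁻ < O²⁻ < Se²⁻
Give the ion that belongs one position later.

Na⁺

The pair Na⁺, Mg²⁺ is the wrong way round — they are isoelectronic (10 e⁻) and Mg has more protons than Na (12 vs 11), making Mg²⁺ smaller. All other adjacent pairs agree with periodic trends, so Na⁺ is the misplaced ion.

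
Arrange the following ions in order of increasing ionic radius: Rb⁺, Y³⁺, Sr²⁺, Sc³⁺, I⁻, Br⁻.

Sc³⁺ < Y³⁺ < Sr²⁺ < Rb⁺ < Br⁻ < I⁻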